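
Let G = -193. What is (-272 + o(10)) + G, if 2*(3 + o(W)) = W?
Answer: -463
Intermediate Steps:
o(W) = -3 + W/2
(-272 + o(10)) + G = (-272 + (-3 + (½)*10)) - 193 = (-272 + (-3 + 5)) - 193 = (-272 + 2) - 193 = -270 - 193 = -463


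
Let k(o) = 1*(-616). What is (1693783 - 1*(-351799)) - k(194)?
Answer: 2046198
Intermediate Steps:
k(o) = -616
(1693783 - 1*(-351799)) - k(194) = (1693783 - 1*(-351799)) - 1*(-616) = (1693783 + 351799) + 616 = 2045582 + 616 = 2046198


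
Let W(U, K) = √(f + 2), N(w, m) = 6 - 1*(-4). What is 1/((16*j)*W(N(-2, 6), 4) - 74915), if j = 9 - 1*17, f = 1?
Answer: -74915/5612208073 + 128*√3/5612208073 ≈ -1.3309e-5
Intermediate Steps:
j = -8 (j = 9 - 17 = -8)
N(w, m) = 10 (N(w, m) = 6 + 4 = 10)
W(U, K) = √3 (W(U, K) = √(1 + 2) = √3)
1/((16*j)*W(N(-2, 6), 4) - 74915) = 1/((16*(-8))*√3 - 74915) = 1/(-128*√3 - 74915) = 1/(-74915 - 128*√3)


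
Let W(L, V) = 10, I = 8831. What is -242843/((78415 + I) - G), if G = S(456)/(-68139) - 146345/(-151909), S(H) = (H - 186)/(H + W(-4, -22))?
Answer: -65075612045871341/23379402152964202 ≈ -2.7835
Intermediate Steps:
S(H) = (-186 + H)/(10 + H) (S(H) = (H - 186)/(H + 10) = (-186 + H)/(10 + H))
G = 258156594200/267974008087 (G = ((-186 + 456)/(10 + 456))/(-68139) - 146345/(-151909) = (270/466)*(-1/68139) - 146345*(-1/151909) = ((1/466)*270)*(-1/68139) + 146345/151909 = (135/233)*(-1/68139) + 146345/151909 = -15/1764043 + 146345/151909 = 258156594200/267974008087 ≈ 0.96336)
-242843/((78415 + I) - G) = -242843/((78415 + 8831) - 1*258156594200/267974008087) = -242843/(87246 - 258156594200/267974008087) = -242843/23379402152964202/267974008087 = -242843*267974008087/23379402152964202 = -65075612045871341/23379402152964202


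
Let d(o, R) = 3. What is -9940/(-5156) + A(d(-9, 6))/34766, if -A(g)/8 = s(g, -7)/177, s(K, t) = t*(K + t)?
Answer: 7645681267/3965983599 ≈ 1.9278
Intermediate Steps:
A(g) = -392/177 + 56*g/177 (A(g) = -8*(-7*(g - 7))/177 = -8*(-7*(-7 + g))/177 = -8*(49 - 7*g)/177 = -8*(49/177 - 7*g/177) = -392/177 + 56*g/177)
-9940/(-5156) + A(d(-9, 6))/34766 = -9940/(-5156) + (-392/177 + (56/177)*3)/34766 = -9940*(-1/5156) + (-392/177 + 56/59)*(1/34766) = 2485/1289 - 224/177*1/34766 = 2485/1289 - 112/3076791 = 7645681267/3965983599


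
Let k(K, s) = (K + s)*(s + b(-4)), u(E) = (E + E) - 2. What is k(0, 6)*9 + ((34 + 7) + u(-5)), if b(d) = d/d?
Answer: 407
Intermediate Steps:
u(E) = -2 + 2*E (u(E) = 2*E - 2 = -2 + 2*E)
b(d) = 1
k(K, s) = (1 + s)*(K + s) (k(K, s) = (K + s)*(s + 1) = (K + s)*(1 + s) = (1 + s)*(K + s))
k(0, 6)*9 + ((34 + 7) + u(-5)) = (0 + 6 + 6**2 + 0*6)*9 + ((34 + 7) + (-2 + 2*(-5))) = (0 + 6 + 36 + 0)*9 + (41 + (-2 - 10)) = 42*9 + (41 - 12) = 378 + 29 = 407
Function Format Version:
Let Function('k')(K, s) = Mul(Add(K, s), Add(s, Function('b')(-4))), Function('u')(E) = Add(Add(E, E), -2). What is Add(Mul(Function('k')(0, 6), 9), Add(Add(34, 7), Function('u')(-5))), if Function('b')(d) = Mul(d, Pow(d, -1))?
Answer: 407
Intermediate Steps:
Function('u')(E) = Add(-2, Mul(2, E)) (Function('u')(E) = Add(Mul(2, E), -2) = Add(-2, Mul(2, E)))
Function('b')(d) = 1
Function('k')(K, s) = Mul(Add(1, s), Add(K, s)) (Function('k')(K, s) = Mul(Add(K, s), Add(s, 1)) = Mul(Add(K, s), Add(1, s)) = Mul(Add(1, s), Add(K, s)))
Add(Mul(Function('k')(0, 6), 9), Add(Add(34, 7), Function('u')(-5))) = Add(Mul(Add(0, 6, Pow(6, 2), Mul(0, 6)), 9), Add(Add(34, 7), Add(-2, Mul(2, -5)))) = Add(Mul(Add(0, 6, 36, 0), 9), Add(41, Add(-2, -10))) = Add(Mul(42, 9), Add(41, -12)) = Add(378, 29) = 407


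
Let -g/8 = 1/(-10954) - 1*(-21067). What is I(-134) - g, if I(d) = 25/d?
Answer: 123691466587/733918 ≈ 1.6854e+5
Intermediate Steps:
g = -923071668/5477 (g = -8*(1/(-10954) - 1*(-21067)) = -8*(-1/10954 + 21067) = -8*230767917/10954 = -923071668/5477 ≈ -1.6854e+5)
I(-134) - g = 25/(-134) - 1*(-923071668/5477) = 25*(-1/134) + 923071668/5477 = -25/134 + 923071668/5477 = 123691466587/733918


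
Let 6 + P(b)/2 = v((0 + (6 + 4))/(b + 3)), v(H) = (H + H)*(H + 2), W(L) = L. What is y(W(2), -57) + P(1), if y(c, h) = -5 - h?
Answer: 85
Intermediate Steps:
v(H) = 2*H*(2 + H) (v(H) = (2*H)*(2 + H) = 2*H*(2 + H))
P(b) = -12 + 40*(2 + 10/(3 + b))/(3 + b) (P(b) = -12 + 2*(2*((0 + (6 + 4))/(b + 3))*(2 + (0 + (6 + 4))/(b + 3))) = -12 + 2*(2*((0 + 10)/(3 + b))*(2 + (0 + 10)/(3 + b))) = -12 + 2*(2*(10/(3 + b))*(2 + 10/(3 + b))) = -12 + 2*(20*(2 + 10/(3 + b))/(3 + b)) = -12 + 40*(2 + 10/(3 + b))/(3 + b))
y(W(2), -57) + P(1) = (-5 - 1*(-57)) + 4*(160 - 3*(3 + 1)² + 20*1)/(3 + 1)² = (-5 + 57) + 4*(160 - 3*4² + 20)/4² = 52 + 4*(1/16)*(160 - 3*16 + 20) = 52 + 4*(1/16)*(160 - 48 + 20) = 52 + 4*(1/16)*132 = 52 + 33 = 85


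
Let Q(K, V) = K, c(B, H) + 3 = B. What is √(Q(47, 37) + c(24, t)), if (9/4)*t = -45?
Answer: 2*√17 ≈ 8.2462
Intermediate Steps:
t = -20 (t = (4/9)*(-45) = -20)
c(B, H) = -3 + B
√(Q(47, 37) + c(24, t)) = √(47 + (-3 + 24)) = √(47 + 21) = √68 = 2*√17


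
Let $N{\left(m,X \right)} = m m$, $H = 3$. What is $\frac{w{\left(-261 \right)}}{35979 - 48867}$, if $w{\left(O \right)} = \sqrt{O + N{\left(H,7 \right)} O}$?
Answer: $- \frac{i \sqrt{290}}{4296} \approx - 0.003964 i$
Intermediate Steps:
$N{\left(m,X \right)} = m^{2}$
$w{\left(O \right)} = \sqrt{10} \sqrt{O}$ ($w{\left(O \right)} = \sqrt{O + 3^{2} O} = \sqrt{O + 9 O} = \sqrt{10 O} = \sqrt{10} \sqrt{O}$)
$\frac{w{\left(-261 \right)}}{35979 - 48867} = \frac{\sqrt{10} \sqrt{-261}}{35979 - 48867} = \frac{\sqrt{10} \cdot 3 i \sqrt{29}}{35979 - 48867} = \frac{3 i \sqrt{290}}{-12888} = 3 i \sqrt{290} \left(- \frac{1}{12888}\right) = - \frac{i \sqrt{290}}{4296}$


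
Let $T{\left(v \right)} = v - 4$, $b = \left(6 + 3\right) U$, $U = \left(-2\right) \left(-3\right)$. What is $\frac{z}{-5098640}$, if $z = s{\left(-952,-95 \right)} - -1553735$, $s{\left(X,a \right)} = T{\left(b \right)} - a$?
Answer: $- \frac{1689}{5542} \approx -0.30476$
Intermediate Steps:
$U = 6$
$b = 54$ ($b = \left(6 + 3\right) 6 = 9 \cdot 6 = 54$)
$T{\left(v \right)} = -4 + v$ ($T{\left(v \right)} = v - 4 = -4 + v$)
$s{\left(X,a \right)} = 50 - a$ ($s{\left(X,a \right)} = \left(-4 + 54\right) - a = 50 - a$)
$z = 1553880$ ($z = \left(50 - -95\right) - -1553735 = \left(50 + 95\right) + 1553735 = 145 + 1553735 = 1553880$)
$\frac{z}{-5098640} = \frac{1553880}{-5098640} = 1553880 \left(- \frac{1}{5098640}\right) = - \frac{1689}{5542}$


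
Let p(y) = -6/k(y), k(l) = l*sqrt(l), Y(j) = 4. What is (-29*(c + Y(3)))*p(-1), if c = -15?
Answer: -1914*I ≈ -1914.0*I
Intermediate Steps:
k(l) = l**(3/2)
p(y) = -6/y**(3/2)
(-29*(c + Y(3)))*p(-1) = (-29*(-15 + 4))*(-6*I) = (-29*(-11))*(-6*I) = 319*(-6*I) = -1914*I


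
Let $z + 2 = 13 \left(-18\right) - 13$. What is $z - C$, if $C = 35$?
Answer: $-284$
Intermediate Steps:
$z = -249$ ($z = -2 + \left(13 \left(-18\right) - 13\right) = -2 - 247 = -249$)
$z - C = -249 - 35 = -284$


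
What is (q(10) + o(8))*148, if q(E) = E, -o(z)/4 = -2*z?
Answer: 10952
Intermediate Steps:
o(z) = 8*z (o(z) = -(-8)*z = 8*z)
(q(10) + o(8))*148 = (10 + 8*8)*148 = (10 + 64)*148 = 74*148 = 10952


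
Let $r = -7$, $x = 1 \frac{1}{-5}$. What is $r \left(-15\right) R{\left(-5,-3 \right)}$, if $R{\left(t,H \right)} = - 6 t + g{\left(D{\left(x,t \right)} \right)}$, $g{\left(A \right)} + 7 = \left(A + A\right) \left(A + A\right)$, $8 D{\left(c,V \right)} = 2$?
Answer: $\frac{9765}{4} \approx 2441.3$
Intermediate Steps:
$x = - \frac{1}{5}$ ($x = 1 \left(- \frac{1}{5}\right) = - \frac{1}{5} \approx -0.2$)
$D{\left(c,V \right)} = \frac{1}{4}$ ($D{\left(c,V \right)} = \frac{1}{8} \cdot 2 = \frac{1}{4}$)
$g{\left(A \right)} = -7 + 4 A^{2}$ ($g{\left(A \right)} = -7 + \left(A + A\right) \left(A + A\right) = -7 + 2 A 2 A = -7 + 4 A^{2}$)
$R{\left(t,H \right)} = - \frac{27}{4} - 6 t$ ($R{\left(t,H \right)} = - 6 t - \left(7 - \frac{4}{16}\right) = - 6 t + \left(-7 + 4 \cdot \frac{1}{16}\right) = - 6 t + \left(-7 + \frac{1}{4}\right) = - 6 t - \frac{27}{4} = - \frac{27}{4} - 6 t$)
$r \left(-15\right) R{\left(-5,-3 \right)} = \left(-7\right) \left(-15\right) \left(- \frac{27}{4} - -30\right) = 105 \left(- \frac{27}{4} + 30\right) = 105 \cdot \frac{93}{4} = \frac{9765}{4}$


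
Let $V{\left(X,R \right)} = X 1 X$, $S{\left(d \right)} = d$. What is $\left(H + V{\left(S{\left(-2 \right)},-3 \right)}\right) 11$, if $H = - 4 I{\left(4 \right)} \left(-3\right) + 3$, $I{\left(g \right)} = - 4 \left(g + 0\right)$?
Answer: $-2035$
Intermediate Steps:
$I{\left(g \right)} = - 4 g$
$V{\left(X,R \right)} = X^{2}$ ($V{\left(X,R \right)} = X X = X^{2}$)
$H = -189$ ($H = - 4 \left(\left(-4\right) 4\right) \left(-3\right) + 3 = \left(-4\right) \left(-16\right) \left(-3\right) + 3 = 64 \left(-3\right) + 3 = -192 + 3 = -189$)
$\left(H + V{\left(S{\left(-2 \right)},-3 \right)}\right) 11 = \left(-189 + \left(-2\right)^{2}\right) 11 = \left(-189 + 4\right) 11 = \left(-185\right) 11 = -2035$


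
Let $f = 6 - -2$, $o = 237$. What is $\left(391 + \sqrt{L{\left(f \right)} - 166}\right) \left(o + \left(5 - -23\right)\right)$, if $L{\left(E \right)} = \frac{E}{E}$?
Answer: $103615 + 265 i \sqrt{165} \approx 1.0362 \cdot 10^{5} + 3404.0 i$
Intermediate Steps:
$f = 8$ ($f = 6 + 2 = 8$)
$L{\left(E \right)} = 1$
$\left(391 + \sqrt{L{\left(f \right)} - 166}\right) \left(o + \left(5 - -23\right)\right) = \left(391 + \sqrt{1 - 166}\right) \left(237 + \left(5 - -23\right)\right) = \left(391 + \sqrt{-165}\right) \left(237 + \left(5 + 23\right)\right) = \left(391 + i \sqrt{165}\right) \left(237 + 28\right) = \left(391 + i \sqrt{165}\right) 265 = 103615 + 265 i \sqrt{165}$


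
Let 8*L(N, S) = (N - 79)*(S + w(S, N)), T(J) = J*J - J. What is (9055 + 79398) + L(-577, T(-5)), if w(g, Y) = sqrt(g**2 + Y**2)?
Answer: 85993 - 82*sqrt(333829) ≈ 38615.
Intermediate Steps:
T(J) = J**2 - J
w(g, Y) = sqrt(Y**2 + g**2)
L(N, S) = (-79 + N)*(S + sqrt(N**2 + S**2))/8 (L(N, S) = ((N - 79)*(S + sqrt(N**2 + S**2)))/8 = ((-79 + N)*(S + sqrt(N**2 + S**2)))/8 = (-79 + N)*(S + sqrt(N**2 + S**2))/8)
(9055 + 79398) + L(-577, T(-5)) = (9055 + 79398) + (-(-395)*(-1 - 5)/8 - 79*sqrt((-577)**2 + (-5*(-1 - 5))**2)/8 + (1/8)*(-577)*(-5*(-1 - 5)) + (1/8)*(-577)*sqrt((-577)**2 + (-5*(-1 - 5))**2)) = 88453 + (-(-395)*(-6)/8 - 79*sqrt(332929 + (-5*(-6))**2)/8 + (1/8)*(-577)*(-5*(-6)) + (1/8)*(-577)*sqrt(332929 + (-5*(-6))**2)) = 88453 + (-79/8*30 - 79*sqrt(332929 + 30**2)/8 + (1/8)*(-577)*30 + (1/8)*(-577)*sqrt(332929 + 30**2)) = 88453 + (-1185/4 - 79*sqrt(332929 + 900)/8 - 8655/4 + (1/8)*(-577)*sqrt(332929 + 900)) = 88453 + (-1185/4 - 79*sqrt(333829)/8 - 8655/4 + (1/8)*(-577)*sqrt(333829)) = 88453 + (-1185/4 - 79*sqrt(333829)/8 - 8655/4 - 577*sqrt(333829)/8) = 88453 + (-2460 - 82*sqrt(333829)) = 85993 - 82*sqrt(333829)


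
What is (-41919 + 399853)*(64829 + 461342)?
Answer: 188334490714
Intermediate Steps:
(-41919 + 399853)*(64829 + 461342) = 357934*526171 = 188334490714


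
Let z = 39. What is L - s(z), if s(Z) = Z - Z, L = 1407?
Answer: 1407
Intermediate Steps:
s(Z) = 0
L - s(z) = 1407 - 1*0 = 1407 + 0 = 1407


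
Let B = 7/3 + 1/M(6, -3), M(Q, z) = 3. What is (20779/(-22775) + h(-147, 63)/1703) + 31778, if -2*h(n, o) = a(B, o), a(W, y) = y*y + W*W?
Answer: 22184195080459/698144850 ≈ 31776.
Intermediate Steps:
B = 8/3 (B = 7/3 + 1/3 = 7*(⅓) + 1*(⅓) = 7/3 + ⅓ = 8/3 ≈ 2.6667)
a(W, y) = W² + y² (a(W, y) = y² + W² = W² + y²)
h(n, o) = -32/9 - o²/2 (h(n, o) = -((8/3)² + o²)/2 = -(64/9 + o²)/2 = -32/9 - o²/2)
(20779/(-22775) + h(-147, 63)/1703) + 31778 = (20779/(-22775) + (-32/9 - ½*63²)/1703) + 31778 = (20779*(-1/22775) + (-32/9 - ½*3969)*(1/1703)) + 31778 = (-20779/22775 + (-32/9 - 3969/2)*(1/1703)) + 31778 = (-20779/22775 - 35785/18*1/1703) + 31778 = (-20779/22775 - 35785/30654) + 31778 = -1451962841/698144850 + 31778 = 22184195080459/698144850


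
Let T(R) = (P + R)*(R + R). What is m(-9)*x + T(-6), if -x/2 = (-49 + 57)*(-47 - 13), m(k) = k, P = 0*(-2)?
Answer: -8568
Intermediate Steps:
P = 0
x = 960 (x = -2*(-49 + 57)*(-47 - 13) = -16*(-60) = -2*(-480) = 960)
T(R) = 2*R² (T(R) = (0 + R)*(R + R) = R*(2*R) = 2*R²)
m(-9)*x + T(-6) = -9*960 + 2*(-6)² = -8640 + 2*36 = -8640 + 72 = -8568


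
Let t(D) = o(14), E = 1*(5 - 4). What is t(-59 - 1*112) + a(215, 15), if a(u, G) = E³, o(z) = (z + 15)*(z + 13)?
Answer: 784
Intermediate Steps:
o(z) = (13 + z)*(15 + z) (o(z) = (15 + z)*(13 + z) = (13 + z)*(15 + z))
E = 1 (E = 1*1 = 1)
t(D) = 783 (t(D) = 195 + 14² + 28*14 = 195 + 196 + 392 = 783)
a(u, G) = 1 (a(u, G) = 1³ = 1)
t(-59 - 1*112) + a(215, 15) = 783 + 1 = 784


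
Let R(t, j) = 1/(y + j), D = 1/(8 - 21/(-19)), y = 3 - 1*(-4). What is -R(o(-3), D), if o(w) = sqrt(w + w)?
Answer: -173/1230 ≈ -0.14065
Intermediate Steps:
y = 7 (y = 3 + 4 = 7)
D = 19/173 (D = 1/(8 - 21*(-1/19)) = 1/(8 + 21/19) = 1/(173/19) = 19/173 ≈ 0.10983)
o(w) = sqrt(2)*sqrt(w) (o(w) = sqrt(2*w) = sqrt(2)*sqrt(w))
R(t, j) = 1/(7 + j)
-R(o(-3), D) = -1/(7 + 19/173) = -1/1230/173 = -1*173/1230 = -173/1230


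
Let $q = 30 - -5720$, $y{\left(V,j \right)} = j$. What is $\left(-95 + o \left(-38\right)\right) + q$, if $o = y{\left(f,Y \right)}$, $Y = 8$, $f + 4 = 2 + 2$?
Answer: $5351$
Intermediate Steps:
$f = 0$ ($f = -4 + \left(2 + 2\right) = -4 + 4 = 0$)
$o = 8$
$q = 5750$ ($q = 30 + 5720 = 5750$)
$\left(-95 + o \left(-38\right)\right) + q = \left(-95 + 8 \left(-38\right)\right) + 5750 = \left(-95 - 304\right) + 5750 = -399 + 5750 = 5351$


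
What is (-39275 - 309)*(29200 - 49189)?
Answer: 791244576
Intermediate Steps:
(-39275 - 309)*(29200 - 49189) = -39584*(-19989) = 791244576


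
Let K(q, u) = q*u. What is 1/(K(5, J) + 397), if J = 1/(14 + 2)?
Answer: 16/6357 ≈ 0.0025169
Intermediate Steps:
J = 1/16 ≈ 0.062500
1/(K(5, J) + 397) = 1/(5*(1/16) + 397) = 1/(5/16 + 397) = 1/(6357/16) = 16/6357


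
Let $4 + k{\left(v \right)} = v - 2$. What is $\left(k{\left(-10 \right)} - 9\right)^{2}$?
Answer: $625$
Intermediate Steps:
$k{\left(v \right)} = -6 + v$ ($k{\left(v \right)} = -4 + \left(v - 2\right) = -4 + \left(-2 + v\right) = -6 + v$)
$\left(k{\left(-10 \right)} - 9\right)^{2} = \left(\left(-6 - 10\right) - 9\right)^{2} = \left(-16 - 9\right)^{2} = \left(-25\right)^{2} = 625$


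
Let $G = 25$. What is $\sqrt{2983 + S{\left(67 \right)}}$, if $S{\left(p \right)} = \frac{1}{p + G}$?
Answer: $\frac{3 \sqrt{701339}}{46} \approx 54.617$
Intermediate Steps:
$S{\left(p \right)} = \frac{1}{25 + p}$ ($S{\left(p \right)} = \frac{1}{p + 25} = \frac{1}{25 + p}$)
$\sqrt{2983 + S{\left(67 \right)}} = \sqrt{2983 + \frac{1}{25 + 67}} = \sqrt{2983 + \frac{1}{92}} = \sqrt{\frac{274437}{92}} = \frac{3 \sqrt{701339}}{46}$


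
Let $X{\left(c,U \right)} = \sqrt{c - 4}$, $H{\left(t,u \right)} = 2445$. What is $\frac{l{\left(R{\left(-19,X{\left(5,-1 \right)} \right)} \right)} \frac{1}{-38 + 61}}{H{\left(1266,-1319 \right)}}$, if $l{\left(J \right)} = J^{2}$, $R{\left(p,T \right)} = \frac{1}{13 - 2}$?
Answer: $\frac{1}{6804435} \approx 1.4696 \cdot 10^{-7}$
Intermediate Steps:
$X{\left(c,U \right)} = \sqrt{-4 + c}$
$R{\left(p,T \right)} = \frac{1}{11}$
$\frac{l{\left(R{\left(-19,X{\left(5,-1 \right)} \right)} \right)} \frac{1}{-38 + 61}}{H{\left(1266,-1319 \right)}} = \frac{\left(\frac{1}{11}\right)^{2} \frac{1}{-38 + 61}}{2445} = \frac{1}{121 \cdot 23} \cdot \frac{1}{2445} = \frac{1}{121} \cdot \frac{1}{23} \cdot \frac{1}{2445} = \frac{1}{2783} \cdot \frac{1}{2445} = \frac{1}{6804435}$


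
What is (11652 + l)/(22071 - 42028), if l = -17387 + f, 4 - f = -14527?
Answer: -8796/19957 ≈ -0.44075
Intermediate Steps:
f = 14531 (f = 4 - 1*(-14527) = 4 + 14527 = 14531)
l = -2856 (l = -17387 + 14531 = -2856)
(11652 + l)/(22071 - 42028) = (11652 - 2856)/(22071 - 42028) = 8796/(-19957) = 8796*(-1/19957) = -8796/19957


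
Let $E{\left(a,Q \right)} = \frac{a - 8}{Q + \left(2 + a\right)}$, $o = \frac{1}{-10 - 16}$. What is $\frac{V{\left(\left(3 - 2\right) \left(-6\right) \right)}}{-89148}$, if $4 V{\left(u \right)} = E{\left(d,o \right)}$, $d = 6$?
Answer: $\frac{13}{18453636} \approx 7.0447 \cdot 10^{-7}$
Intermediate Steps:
$o = - \frac{1}{26}$ ($o = \frac{1}{-26} = - \frac{1}{26} \approx -0.038462$)
$E{\left(a,Q \right)} = \frac{-8 + a}{2 + Q + a}$
$V{\left(u \right)} = - \frac{13}{207}$ ($V{\left(u \right)} = \frac{\frac{1}{2 - \frac{1}{26} + 6} \left(-8 + 6\right)}{4} = \frac{\frac{1}{\frac{207}{26}} \left(-2\right)}{4} = \frac{\frac{26}{207} \left(-2\right)}{4} = \frac{1}{4} \left(- \frac{52}{207}\right) = - \frac{13}{207}$)
$\frac{V{\left(\left(3 - 2\right) \left(-6\right) \right)}}{-89148} = - \frac{13}{207 \left(-89148\right)} = \left(- \frac{13}{207}\right) \left(- \frac{1}{89148}\right) = \frac{13}{18453636}$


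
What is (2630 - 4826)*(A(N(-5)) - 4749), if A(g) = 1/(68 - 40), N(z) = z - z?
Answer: 73001079/7 ≈ 1.0429e+7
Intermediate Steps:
N(z) = 0
A(g) = 1/28
(2630 - 4826)*(A(N(-5)) - 4749) = (2630 - 4826)*(1/28 - 4749) = -2196*(-132971/28) = 73001079/7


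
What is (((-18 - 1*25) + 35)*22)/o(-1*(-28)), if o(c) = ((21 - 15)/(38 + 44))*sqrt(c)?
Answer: -3608*sqrt(7)/21 ≈ -454.57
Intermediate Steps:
o(c) = 3*sqrt(c)/41 (o(c) = (6/82)*sqrt(c) = (6*(1/82))*sqrt(c) = 3*sqrt(c)/41)
(((-18 - 1*25) + 35)*22)/o(-1*(-28)) = (((-18 - 1*25) + 35)*22)/((3*sqrt(-1*(-28))/41)) = (((-18 - 25) + 35)*22)/((3*sqrt(28)/41)) = ((-43 + 35)*22)/((3*(2*sqrt(7))/41)) = (-8*22)/((6*sqrt(7)/41)) = -3608*sqrt(7)/21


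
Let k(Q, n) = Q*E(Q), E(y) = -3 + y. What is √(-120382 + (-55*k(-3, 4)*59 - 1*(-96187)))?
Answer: I*√82605 ≈ 287.41*I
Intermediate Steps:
k(Q, n) = Q*(-3 + Q)
√(-120382 + (-55*k(-3, 4)*59 - 1*(-96187))) = √(-120382 + (-(-165)*(-3 - 3)*59 - 1*(-96187))) = √(-120382 + (-(-165)*(-6)*59 + 96187)) = √(-120382 + (-55*18*59 + 96187)) = √(-120382 + (-990*59 + 96187)) = √(-120382 + (-58410 + 96187)) = √(-120382 + 37777) = √(-82605) = I*√82605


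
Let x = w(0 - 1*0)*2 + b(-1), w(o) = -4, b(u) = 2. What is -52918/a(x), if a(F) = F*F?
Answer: -26459/18 ≈ -1469.9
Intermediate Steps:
x = -6 (x = -4*2 + 2 = -8 + 2 = -6)
a(F) = F**2
-52918/a(x) = -52918/((-6)**2) = -52918/36 = -52918*1/36 = -26459/18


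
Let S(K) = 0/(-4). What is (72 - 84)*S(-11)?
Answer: 0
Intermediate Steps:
S(K) = 0 (S(K) = 0*(-¼) = 0)
(72 - 84)*S(-11) = (72 - 84)*0 = -12*0 = 0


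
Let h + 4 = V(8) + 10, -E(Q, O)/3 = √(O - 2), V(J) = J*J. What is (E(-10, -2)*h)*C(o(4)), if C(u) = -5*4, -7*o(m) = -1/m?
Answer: 8400*I ≈ 8400.0*I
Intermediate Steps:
V(J) = J²
E(Q, O) = -3*√(-2 + O) (E(Q, O) = -3*√(O - 2) = -3*√(-2 + O))
h = 70 (h = -4 + (8² + 10) = -4 + (64 + 10) = -4 + 74 = 70)
o(m) = 1/(7*m) (o(m) = -(-1)/(7*m) = 1/(7*m))
C(u) = -20
(E(-10, -2)*h)*C(o(4)) = (-3*√(-2 - 2)*70)*(-20) = (-6*I*70)*(-20) = -420*I*(-20) = 8400*I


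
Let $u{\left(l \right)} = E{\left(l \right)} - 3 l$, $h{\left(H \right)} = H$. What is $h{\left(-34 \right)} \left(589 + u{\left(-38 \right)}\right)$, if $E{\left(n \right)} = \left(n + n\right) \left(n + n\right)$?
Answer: $-220286$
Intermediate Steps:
$E{\left(n \right)} = 4 n^{2}$ ($E{\left(n \right)} = 2 n 2 n = 4 n^{2}$)
$u{\left(l \right)} = - 3 l + 4 l^{2}$ ($u{\left(l \right)} = 4 l^{2} - 3 l = - 3 l + 4 l^{2}$)
$h{\left(-34 \right)} \left(589 + u{\left(-38 \right)}\right) = - 34 \left(589 - 38 \left(-3 + 4 \left(-38\right)\right)\right) = - 34 \left(589 - 38 \left(-3 - 152\right)\right) = - 34 \left(589 - -5890\right) = - 34 \left(589 + 5890\right) = \left(-34\right) 6479 = -220286$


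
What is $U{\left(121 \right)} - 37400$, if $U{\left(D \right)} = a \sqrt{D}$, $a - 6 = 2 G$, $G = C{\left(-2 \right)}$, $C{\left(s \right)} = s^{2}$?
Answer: $-37246$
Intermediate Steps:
$G = 4$ ($G = \left(-2\right)^{2} = 4$)
$a = 14$ ($a = 6 + 2 \cdot 4 = 6 + 8 = 14$)
$U{\left(D \right)} = 14 \sqrt{D}$
$U{\left(121 \right)} - 37400 = 14 \sqrt{121} - 37400 = 14 \cdot 11 - 37400 = 154 - 37400 = -37246$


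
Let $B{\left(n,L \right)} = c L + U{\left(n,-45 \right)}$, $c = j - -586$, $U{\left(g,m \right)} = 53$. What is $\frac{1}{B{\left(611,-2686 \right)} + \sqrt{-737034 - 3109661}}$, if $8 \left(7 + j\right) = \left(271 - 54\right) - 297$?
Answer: $- \frac{1528281}{2335646661656} - \frac{i \sqrt{3846695}}{2335646661656} \approx -6.5433 \cdot 10^{-7} - 8.3972 \cdot 10^{-10} i$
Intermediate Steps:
$j = -17$ ($j = -7 + \frac{\left(271 - 54\right) - 297}{8} = -7 + \frac{217 - 297}{8} = -7 + \frac{1}{8} \left(-80\right) = -7 - 10 = -17$)
$c = 569$ ($c = -17 - -586 = -17 + 586 = 569$)
$B{\left(n,L \right)} = 53 + 569 L$ ($B{\left(n,L \right)} = 569 L + 53 = 53 + 569 L$)
$\frac{1}{B{\left(611,-2686 \right)} + \sqrt{-737034 - 3109661}} = \frac{1}{\left(53 + 569 \left(-2686\right)\right) + \sqrt{-737034 - 3109661}} = \frac{1}{\left(53 - 1528334\right) + \sqrt{-3846695}} = \frac{1}{-1528281 + i \sqrt{3846695}}$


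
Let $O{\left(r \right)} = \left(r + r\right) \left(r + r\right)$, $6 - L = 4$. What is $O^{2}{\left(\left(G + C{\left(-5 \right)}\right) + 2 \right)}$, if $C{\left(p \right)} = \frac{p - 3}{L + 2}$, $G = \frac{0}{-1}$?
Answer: $0$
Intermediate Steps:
$G = 0$ ($G = 0 \left(-1\right) = 0$)
$L = 2$ ($L = 6 - 4 = 2$)
$C{\left(p \right)} = - \frac{3}{4} + \frac{p}{4}$ ($C{\left(p \right)} = \frac{p - 3}{2 + 2} = \frac{-3 + p}{4} = \left(-3 + p\right) \frac{1}{4} = - \frac{3}{4} + \frac{p}{4}$)
$O{\left(r \right)} = 4 r^{2}$ ($O{\left(r \right)} = 2 r 2 r = 4 r^{2}$)
$O^{2}{\left(\left(G + C{\left(-5 \right)}\right) + 2 \right)} = \left(4 \left(\left(0 + \left(- \frac{3}{4} + \frac{1}{4} \left(-5\right)\right)\right) + 2\right)^{2}\right)^{2} = \left(4 \left(\left(0 - 2\right) + 2\right)^{2}\right)^{2} = \left(4 \left(-2 + 2\right)^{2}\right)^{2} = \left(4 \cdot 0^{2}\right)^{2} = \left(4 \cdot 0\right)^{2} = 0^{2} = 0$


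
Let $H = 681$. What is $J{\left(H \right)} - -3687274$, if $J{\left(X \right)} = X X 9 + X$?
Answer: $7861804$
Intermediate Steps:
$J{\left(X \right)} = X + 9 X^{2}$ ($J{\left(X \right)} = X^{2} \cdot 9 + X = 9 X^{2} + X = X + 9 X^{2}$)
$J{\left(H \right)} - -3687274 = 681 \left(1 + 9 \cdot 681\right) - -3687274 = 681 \left(1 + 6129\right) + 3687274 = 681 \cdot 6130 + 3687274 = 4174530 + 3687274 = 7861804$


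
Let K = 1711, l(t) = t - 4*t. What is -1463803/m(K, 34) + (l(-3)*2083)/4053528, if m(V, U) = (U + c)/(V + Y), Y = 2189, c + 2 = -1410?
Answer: 98892774226799/23870776 ≈ 4.1428e+6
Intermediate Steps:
l(t) = -3*t
c = -1412 (c = -2 - 1410 = -1412)
m(V, U) = (-1412 + U)/(2189 + V) (m(V, U) = (U - 1412)/(V + 2189) = (-1412 + U)/(2189 + V))
-1463803/m(K, 34) + (l(-3)*2083)/4053528 = -1463803*(2189 + 1711)/(-1412 + 34) + (-3*(-3)*2083)/4053528 = -1463803/(-1378/3900) + (9*2083)*(1/4053528) = -1463803/((1/3900)*(-1378)) + 18747*(1/4053528) = -1463803/(-53/150) + 2083/450392 = -1463803*(-150/53) + 2083/450392 = 219570450/53 + 2083/450392 = 98892774226799/23870776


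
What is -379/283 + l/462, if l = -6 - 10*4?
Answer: -94058/65373 ≈ -1.4388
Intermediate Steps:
l = -46 (l = -6 - 40 = -46)
-379/283 + l/462 = -379/283 - 46/462 = -379*1/283 - 46*1/462 = -379/283 - 23/231 = -94058/65373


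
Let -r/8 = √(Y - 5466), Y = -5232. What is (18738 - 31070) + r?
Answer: -12332 - 8*I*√10698 ≈ -12332.0 - 827.45*I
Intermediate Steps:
r = -8*I*√10698 (r = -8*√(-5232 - 5466) = -8*I*√10698 ≈ -827.45*I)
(18738 - 31070) + r = (18738 - 31070) - 8*I*√10698 = -12332 - 8*I*√10698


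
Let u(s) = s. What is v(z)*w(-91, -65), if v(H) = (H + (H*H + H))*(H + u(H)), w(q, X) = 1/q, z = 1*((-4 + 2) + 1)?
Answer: -2/91 ≈ -0.021978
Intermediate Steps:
z = -1 (z = 1*(-2 + 1) = 1*(-1) = -1)
v(H) = 2*H*(H**2 + 2*H) (v(H) = (H + (H*H + H))*(H + H) = (H + (H**2 + H))*(2*H) = (H + (H + H**2))*(2*H) = (H**2 + 2*H)*(2*H) = 2*H*(H**2 + 2*H))
v(z)*w(-91, -65) = (2*(-1)**2*(2 - 1))/(-91) = (2*1*1)*(-1/91) = 2*(-1/91) = -2/91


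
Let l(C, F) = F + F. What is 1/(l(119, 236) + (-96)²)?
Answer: 1/9688 ≈ 0.00010322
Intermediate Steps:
l(C, F) = 2*F
1/(l(119, 236) + (-96)²) = 1/(2*236 + (-96)²) = 1/(472 + 9216) = 1/9688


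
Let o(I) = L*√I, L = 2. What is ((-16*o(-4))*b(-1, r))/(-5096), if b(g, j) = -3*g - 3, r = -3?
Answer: 0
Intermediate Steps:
o(I) = 2*√I
b(g, j) = -3 - 3*g
((-16*o(-4))*b(-1, r))/(-5096) = ((-32*√(-4))*(-3 - 3*(-1)))/(-5096) = ((-32*2*I)*(-3 + 3))*(-1/5096) = (-64*I*0)*(-1/5096) = 0*(-1/5096) = 0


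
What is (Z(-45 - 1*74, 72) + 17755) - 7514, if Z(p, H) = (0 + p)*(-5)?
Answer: 10836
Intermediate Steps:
Z(p, H) = -5*p (Z(p, H) = p*(-5) = -5*p)
(Z(-45 - 1*74, 72) + 17755) - 7514 = (-5*(-45 - 1*74) + 17755) - 7514 = (-5*(-45 - 74) + 17755) - 7514 = (-5*(-119) + 17755) - 7514 = (595 + 17755) - 7514 = 18350 - 7514 = 10836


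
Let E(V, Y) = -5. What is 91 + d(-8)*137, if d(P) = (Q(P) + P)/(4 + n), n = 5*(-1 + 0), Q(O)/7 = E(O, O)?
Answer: 5982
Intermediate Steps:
Q(O) = -35 (Q(O) = 7*(-5) = -35)
n = -5 (n = 5*(-1) = -5)
d(P) = 35 - P (d(P) = (-35 + P)/(4 - 5) = (-35 + P)/(-1) = (-35 + P)*(-1) = 35 - P)
91 + d(-8)*137 = 91 + (35 - 1*(-8))*137 = 91 + (35 + 8)*137 = 91 + 43*137 = 91 + 5891 = 5982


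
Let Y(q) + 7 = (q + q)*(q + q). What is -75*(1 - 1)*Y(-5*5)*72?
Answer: 0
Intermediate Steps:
Y(q) = -7 + 4*q² (Y(q) = -7 + (q + q)*(q + q) = -7 + (2*q)*(2*q) = -7 + 4*q²)
-75*(1 - 1)*Y(-5*5)*72 = -75*(1 - 1)*(-7 + 4*(-5*5)²)*72 = -0*(-7 + 4*(-25)²)*72 = -0*(-7 + 4*625)*72 = -0*(-7 + 2500)*72 = -0*2493*72 = -75*0*72 = 0*72 = 0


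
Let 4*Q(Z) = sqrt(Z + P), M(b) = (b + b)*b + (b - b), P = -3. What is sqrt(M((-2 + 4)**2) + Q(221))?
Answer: sqrt(128 + sqrt(218))/2 ≈ 5.9742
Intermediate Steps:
M(b) = 2*b**2 (M(b) = (2*b)*b + 0 = 2*b**2 + 0 = 2*b**2)
Q(Z) = sqrt(-3 + Z)/4 (Q(Z) = sqrt(Z - 3)/4 = sqrt(-3 + Z)/4)
sqrt(M((-2 + 4)**2) + Q(221)) = sqrt(2*((-2 + 4)**2)**2 + sqrt(-3 + 221)/4) = sqrt(2*(2**2)**2 + sqrt(218)/4) = sqrt(2*4**2 + sqrt(218)/4) = sqrt(2*16 + sqrt(218)/4) = sqrt(32 + sqrt(218)/4)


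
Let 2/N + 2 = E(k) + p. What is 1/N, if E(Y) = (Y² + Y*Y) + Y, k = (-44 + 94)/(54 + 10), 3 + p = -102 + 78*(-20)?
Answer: -852479/1024 ≈ -832.50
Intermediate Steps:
p = -1665 (p = -3 + (-102 + 78*(-20)) = -3 + (-102 - 1560) = -3 - 1662 = -1665)
k = 25/32 (k = 50/64 = 50*(1/64) = 25/32 ≈ 0.78125)
E(Y) = Y + 2*Y² (E(Y) = (Y² + Y²) + Y = 2*Y² + Y = Y + 2*Y²)
N = -1024/852479 (N = 2/(-2 + (25*(1 + 2*(25/32))/32 - 1665)) = 2/(-2 + (25*(1 + 25/16)/32 - 1665)) = 2/(-2 + ((25/32)*(41/16) - 1665)) = 2/(-2 + (1025/512 - 1665)) = 2/(-2 - 851455/512) = 2/(-852479/512) = 2*(-512/852479) = -1024/852479 ≈ -0.0012012)
1/N = 1/(-1024/852479) = -852479/1024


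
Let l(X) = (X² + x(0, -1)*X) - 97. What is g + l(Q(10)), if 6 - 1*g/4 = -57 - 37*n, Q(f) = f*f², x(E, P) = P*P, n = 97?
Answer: 1015511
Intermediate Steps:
x(E, P) = P²
Q(f) = f³
l(X) = -97 + X + X² (l(X) = (X² + (-1)²*X) - 97 = (X² + 1*X) - 97 = (X² + X) - 97 = (X + X²) - 97 = -97 + X + X²)
g = 14608 (g = 24 - 4*(-57 - 37*97) = 24 - 4*(-57 - 3589) = 24 - 4*(-3646) = 24 + 14584 = 14608)
g + l(Q(10)) = 14608 + (-97 + 10³ + (10³)²) = 14608 + (-97 + 1000 + 1000²) = 14608 + (-97 + 1000 + 1000000) = 14608 + 1000903 = 1015511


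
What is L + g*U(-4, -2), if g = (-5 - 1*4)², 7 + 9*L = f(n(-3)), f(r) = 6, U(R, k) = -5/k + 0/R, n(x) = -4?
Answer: 3643/18 ≈ 202.39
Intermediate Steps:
U(R, k) = -5/k (U(R, k) = -5/k + 0 = -5/k)
L = -⅑ (L = -7/9 + (⅑)*6 = -7/9 + ⅔ = -⅑ ≈ -0.11111)
g = 81 (g = (-5 - 4)² = (-9)² = 81)
L + g*U(-4, -2) = -⅑ + 81*(-5/(-2)) = -⅑ + 81*(-5*(-½)) = -⅑ + 81*(5/2) = -⅑ + 405/2 = 3643/18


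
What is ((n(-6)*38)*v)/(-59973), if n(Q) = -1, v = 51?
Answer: 646/19991 ≈ 0.032315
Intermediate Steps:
((n(-6)*38)*v)/(-59973) = (-1*38*51)/(-59973) = -38*51*(-1/59973) = -1938*(-1/59973) = 646/19991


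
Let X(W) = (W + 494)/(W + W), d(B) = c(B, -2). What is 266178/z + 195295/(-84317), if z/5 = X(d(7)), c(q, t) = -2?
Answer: -7521145617/17284985 ≈ -435.13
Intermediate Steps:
d(B) = -2
X(W) = (494 + W)/(2*W) (X(W) = (494 + W)/((2*W)) = (494 + W)*(1/(2*W)) = (494 + W)/(2*W))
z = -615 (z = 5*((½)*(494 - 2)/(-2)) = 5*((½)*(-½)*492) = 5*(-123) = -615)
266178/z + 195295/(-84317) = 266178/(-615) + 195295/(-84317) = 266178*(-1/615) + 195295*(-1/84317) = -88726/205 - 195295/84317 = -7521145617/17284985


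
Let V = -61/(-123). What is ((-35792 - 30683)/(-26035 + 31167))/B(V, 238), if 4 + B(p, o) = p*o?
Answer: -8176425/71981432 ≈ -0.11359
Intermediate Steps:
V = 61/123 (V = -61*(-1/123) = 61/123 ≈ 0.49593)
B(p, o) = -4 + o*p (B(p, o) = -4 + p*o = -4 + o*p)
((-35792 - 30683)/(-26035 + 31167))/B(V, 238) = ((-35792 - 30683)/(-26035 + 31167))/(-4 + 238*(61/123)) = (-66475/5132)/(-4 + 14518/123) = (-66475*1/5132)/(14026/123) = -66475/5132*123/14026 = -8176425/71981432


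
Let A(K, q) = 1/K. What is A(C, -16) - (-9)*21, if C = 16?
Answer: 3025/16 ≈ 189.06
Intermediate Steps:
A(C, -16) - (-9)*21 = 1/16 - (-9)*21 = 1/16 - 1*(-189) = 1/16 + 189 = 3025/16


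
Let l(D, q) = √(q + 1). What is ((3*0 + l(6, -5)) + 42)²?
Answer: 1760 + 168*I ≈ 1760.0 + 168.0*I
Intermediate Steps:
l(D, q) = √(1 + q)
((3*0 + l(6, -5)) + 42)² = ((3*0 + √(1 - 5)) + 42)² = ((0 + √(-4)) + 42)² = ((0 + 2*I) + 42)² = (2*I + 42)² = (42 + 2*I)²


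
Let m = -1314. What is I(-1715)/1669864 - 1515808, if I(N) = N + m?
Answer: -2531193213141/1669864 ≈ -1.5158e+6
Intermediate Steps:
I(N) = -1314 + N (I(N) = N - 1314 = -1314 + N)
I(-1715)/1669864 - 1515808 = (-1314 - 1715)/1669864 - 1515808 = -3029*1/1669864 - 1515808 = -3029/1669864 - 1515808 = -2531193213141/1669864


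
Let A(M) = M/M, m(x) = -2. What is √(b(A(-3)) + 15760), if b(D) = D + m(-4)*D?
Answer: 3*√1751 ≈ 125.53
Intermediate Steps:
A(M) = 1
b(D) = -D (b(D) = D - 2*D = -D)
√(b(A(-3)) + 15760) = √(-1*1 + 15760) = √(-1 + 15760) = √15759 = 3*√1751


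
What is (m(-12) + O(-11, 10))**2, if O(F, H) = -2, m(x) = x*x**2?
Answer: 2992900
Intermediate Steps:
m(x) = x**3
(m(-12) + O(-11, 10))**2 = ((-12)**3 - 2)**2 = (-1728 - 2)**2 = (-1730)**2 = 2992900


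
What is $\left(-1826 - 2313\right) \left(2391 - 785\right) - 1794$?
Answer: $-6649028$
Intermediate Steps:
$\left(-1826 - 2313\right) \left(2391 - 785\right) - 1794 = \left(-4139\right) 1606 - 1794 = -6647234 - 1794 = -6649028$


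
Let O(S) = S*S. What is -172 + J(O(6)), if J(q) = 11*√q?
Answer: -106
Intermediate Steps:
O(S) = S²
-172 + J(O(6)) = -172 + 11*√(6²) = -172 + 11*√36 = -172 + 11*6 = -172 + 66 = -106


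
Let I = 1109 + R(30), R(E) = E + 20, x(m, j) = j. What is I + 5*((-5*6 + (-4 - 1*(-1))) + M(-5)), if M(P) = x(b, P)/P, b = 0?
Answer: 999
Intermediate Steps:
R(E) = 20 + E
I = 1159 (I = 1109 + (20 + 30) = 1109 + 50 = 1159)
M(P) = 1 (M(P) = P/P = 1)
I + 5*((-5*6 + (-4 - 1*(-1))) + M(-5)) = 1159 + 5*((-5*6 + (-4 - 1*(-1))) + 1) = 1159 + 5*((-30 + (-4 + 1)) + 1) = 1159 + 5*((-30 - 3) + 1) = 1159 + 5*(-33 + 1) = 1159 + 5*(-32) = 1159 - 160 = 999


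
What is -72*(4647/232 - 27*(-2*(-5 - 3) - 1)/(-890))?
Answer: -3806811/2581 ≈ -1474.9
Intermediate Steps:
-72*(4647/232 - 27*(-2*(-5 - 3) - 1)/(-890)) = -72*(4647*(1/232) - 27*(-2*(-8) - 1)*(-1/890)) = -72*(4647/232 - 27*(16 - 1)*(-1/890)) = -72*(4647/232 - 27*15*(-1/890)) = -72*(4647/232 - 405*(-1/890)) = -72*(4647/232 + 81/178) = -72*422979/20648 = -3806811/2581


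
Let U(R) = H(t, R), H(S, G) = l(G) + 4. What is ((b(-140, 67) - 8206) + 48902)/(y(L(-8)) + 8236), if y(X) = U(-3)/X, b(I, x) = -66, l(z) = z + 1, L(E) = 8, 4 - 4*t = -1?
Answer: 32504/6589 ≈ 4.9331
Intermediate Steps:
t = 5/4 (t = 1 - ¼*(-1) = 1 + ¼ = 5/4 ≈ 1.2500)
l(z) = 1 + z
H(S, G) = 5 + G (H(S, G) = (1 + G) + 4 = 5 + G)
U(R) = 5 + R
y(X) = 2/X (y(X) = (5 - 3)/X = 2/X)
((b(-140, 67) - 8206) + 48902)/(y(L(-8)) + 8236) = ((-66 - 8206) + 48902)/(2/8 + 8236) = (-8272 + 48902)/(2*(⅛) + 8236) = 40630/(¼ + 8236) = 40630/(32945/4) = 40630*(4/32945) = 32504/6589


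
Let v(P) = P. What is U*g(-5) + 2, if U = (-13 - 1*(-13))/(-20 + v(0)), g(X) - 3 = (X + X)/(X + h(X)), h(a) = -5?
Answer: 2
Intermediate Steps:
g(X) = 3 + 2*X/(-5 + X) (g(X) = 3 + (X + X)/(X - 5) = 3 + (2*X)/(-5 + X) = 3 + 2*X/(-5 + X))
U = 0 (U = (-13 - 1*(-13))/(-20 + 0) = (-13 + 13)/(-20) = 0*(-1/20) = 0)
U*g(-5) + 2 = 0*(5*(-3 - 5)/(-5 - 5)) + 2 = 0*(5*(-8)/(-10)) + 2 = 0*(5*(-⅒)*(-8)) + 2 = 0*4 + 2 = 0 + 2 = 2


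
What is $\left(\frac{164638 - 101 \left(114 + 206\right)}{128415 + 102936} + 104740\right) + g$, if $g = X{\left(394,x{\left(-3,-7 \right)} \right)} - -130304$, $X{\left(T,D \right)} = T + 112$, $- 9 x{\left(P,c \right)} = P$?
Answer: $\frac{18164953456}{77117} \approx 2.3555 \cdot 10^{5}$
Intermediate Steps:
$x{\left(P,c \right)} = - \frac{P}{9}$
$X{\left(T,D \right)} = 112 + T$
$g = 130810$ ($g = \left(112 + 394\right) - -130304 = 506 + 130304 = 130810$)
$\left(\frac{164638 - 101 \left(114 + 206\right)}{128415 + 102936} + 104740\right) + g = \left(\frac{164638 - 101 \left(114 + 206\right)}{128415 + 102936} + 104740\right) + 130810 = \left(\frac{164638 - 32320}{231351} + 104740\right) + 130810 = \left(\left(164638 - 32320\right) \frac{1}{231351} + 104740\right) + 130810 = \left(132318 \cdot \frac{1}{231351} + 104740\right) + 130810 = \left(\frac{44106}{77117} + 104740\right) + 130810 = \frac{8077278686}{77117} + 130810 = \frac{18164953456}{77117}$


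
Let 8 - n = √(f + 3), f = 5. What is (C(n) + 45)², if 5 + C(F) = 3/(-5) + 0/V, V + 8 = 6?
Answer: 38809/25 ≈ 1552.4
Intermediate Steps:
V = -2 (V = -8 + 6 = -2)
n = 8 - 2*√2 (n = 8 - √(5 + 3) = 8 - √8 = 8 - 2*√2 ≈ 5.1716)
C(F) = -28/5 (C(F) = -5 + (3/(-5) + 0/(-2)) = -5 + (3*(-⅕) + 0*(-½)) = -5 + (-⅗ + 0) = -5 - ⅗ = -28/5)
(C(n) + 45)² = (-28/5 + 45)² = (197/5)² = 38809/25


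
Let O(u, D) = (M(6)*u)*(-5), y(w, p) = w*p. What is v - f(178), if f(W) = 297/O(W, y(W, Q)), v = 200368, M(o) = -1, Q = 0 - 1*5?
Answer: 178327223/890 ≈ 2.0037e+5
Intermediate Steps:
Q = -5 (Q = 0 - 5 = -5)
y(w, p) = p*w
O(u, D) = 5*u (O(u, D) = -u*(-5) = 5*u)
f(W) = 297/(5*W) (f(W) = 297/((5*W)) = 297*(1/(5*W)) = 297/(5*W))
v - f(178) = 200368 - 297/(5*178) = 200368 - 1*297/890 = 200368 - 297/890 = 178327223/890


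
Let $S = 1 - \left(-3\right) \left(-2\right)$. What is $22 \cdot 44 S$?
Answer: $-4840$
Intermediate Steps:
$S = -5$ ($S = 1 - 6 = -5$)
$22 \cdot 44 S = 22 \cdot 44 \left(-5\right) = 968 \left(-5\right) = -4840$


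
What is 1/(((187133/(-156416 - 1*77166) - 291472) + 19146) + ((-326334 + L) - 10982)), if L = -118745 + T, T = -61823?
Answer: -233582/184579019353 ≈ -1.2655e-6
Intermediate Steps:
L = -180568 (L = -118745 - 61823 = -180568)
1/(((187133/(-156416 - 1*77166) - 291472) + 19146) + ((-326334 + L) - 10982)) = 1/(((187133/(-156416 - 1*77166) - 291472) + 19146) + ((-326334 - 180568) - 10982)) = 1/(((187133/(-156416 - 77166) - 291472) + 19146) + (-506902 - 10982)) = 1/(((187133/(-233582) - 291472) + 19146) - 517884) = 1/(((187133*(-1/233582) - 291472) + 19146) - 517884) = 1/(((-187133/233582 - 291472) + 19146) - 517884) = 1/((-68082799837/233582 + 19146) - 517884) = 1/(-63610638865/233582 - 517884) = 1/(-184579019353/233582) = -233582/184579019353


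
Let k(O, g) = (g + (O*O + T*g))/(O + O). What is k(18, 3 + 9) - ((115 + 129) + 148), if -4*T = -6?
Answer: -2293/6 ≈ -382.17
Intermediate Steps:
T = 3/2 (T = -¼*(-6) = 3/2 ≈ 1.5000)
k(O, g) = (O² + 5*g/2)/(2*O) (k(O, g) = (g + (O*O + 3*g/2))/(O + O) = (g + (O² + 3*g/2))/((2*O)) = (O² + 5*g/2)*(1/(2*O)) = (O² + 5*g/2)/(2*O))
k(18, 3 + 9) - ((115 + 129) + 148) = ((½)*18 + (5/4)*(3 + 9)/18) - ((115 + 129) + 148) = (9 + (5/4)*12*(1/18)) - (244 + 148) = (9 + ⅚) - 1*392 = 59/6 - 392 = -2293/6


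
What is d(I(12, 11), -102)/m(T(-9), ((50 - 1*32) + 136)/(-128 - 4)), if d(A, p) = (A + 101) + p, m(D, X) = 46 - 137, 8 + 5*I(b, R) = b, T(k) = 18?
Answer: 1/455 ≈ 0.0021978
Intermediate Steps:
I(b, R) = -8/5 + b/5
m(D, X) = -91
d(A, p) = 101 + A + p (d(A, p) = (101 + A) + p = 101 + A + p)
d(I(12, 11), -102)/m(T(-9), ((50 - 1*32) + 136)/(-128 - 4)) = (101 + (-8/5 + (⅕)*12) - 102)/(-91) = (101 + (-8/5 + 12/5) - 102)*(-1/91) = (101 + ⅘ - 102)*(-1/91) = -⅕*(-1/91) = 1/455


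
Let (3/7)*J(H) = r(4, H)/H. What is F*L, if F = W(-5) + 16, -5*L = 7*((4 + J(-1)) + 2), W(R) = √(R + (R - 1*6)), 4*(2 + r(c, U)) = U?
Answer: -252 - 63*I ≈ -252.0 - 63.0*I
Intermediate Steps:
r(c, U) = -2 + U/4
W(R) = √(-6 + 2*R) (W(R) = √(R + (R - 6)) = √(R + (-6 + R)) = √(-6 + 2*R))
J(H) = 7*(-2 + H/4)/(3*H) (J(H) = 7*((-2 + H/4)/H)/3 = 7*(-2 + H/4)/(3*H))
L = -63/4 (L = -7*((4 + (7/12)*(-8 - 1)/(-1)) + 2)/5 = -7*((4 + (7/12)*(-1)*(-9)) + 2)/5 = -7*((4 + 21/4) + 2)/5 = -7*(37/4 + 2)/5 = -7*45/(5*4) = -⅕*315/4 = -63/4 ≈ -15.750)
F = 16 + 4*I (F = √(-6 + 2*(-5)) + 16 = √(-6 - 10) + 16 = √(-16) + 16 = 4*I + 16 = 16 + 4*I ≈ 16.0 + 4.0*I)
F*L = (16 + 4*I)*(-63/4) = -252 - 63*I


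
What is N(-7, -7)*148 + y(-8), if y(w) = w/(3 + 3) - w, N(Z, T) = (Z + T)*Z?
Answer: 43532/3 ≈ 14511.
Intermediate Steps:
N(Z, T) = Z*(T + Z) (N(Z, T) = (T + Z)*Z = Z*(T + Z))
y(w) = -5*w/6 (y(w) = w/6 - w = -5*w/6)
N(-7, -7)*148 + y(-8) = -7*(-7 - 7)*148 - ⅚*(-8) = -7*(-14)*148 + 20/3 = 98*148 + 20/3 = 14504 + 20/3 = 43532/3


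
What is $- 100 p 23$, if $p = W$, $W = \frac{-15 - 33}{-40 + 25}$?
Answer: $-7360$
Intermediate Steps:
$W = \frac{16}{5}$ ($W = - \frac{48}{-15} = \left(-48\right) \left(- \frac{1}{15}\right) = \frac{16}{5} \approx 3.2$)
$p = \frac{16}{5} \approx 3.2$
$- 100 p 23 = \left(-100\right) \frac{16}{5} \cdot 23 = \left(-320\right) 23 = -7360$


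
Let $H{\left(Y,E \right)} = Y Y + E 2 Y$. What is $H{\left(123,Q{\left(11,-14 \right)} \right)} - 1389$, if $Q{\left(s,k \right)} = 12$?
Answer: $16692$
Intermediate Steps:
$H{\left(Y,E \right)} = Y^{2} + 2 E Y$
$H{\left(123,Q{\left(11,-14 \right)} \right)} - 1389 = 123 \left(123 + 2 \cdot 12\right) - 1389 = 123 \left(123 + 24\right) - 1389 = 123 \cdot 147 - 1389 = 18081 - 1389 = 16692$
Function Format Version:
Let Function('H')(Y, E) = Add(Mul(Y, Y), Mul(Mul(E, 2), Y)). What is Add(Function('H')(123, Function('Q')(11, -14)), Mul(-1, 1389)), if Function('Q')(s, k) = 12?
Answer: 16692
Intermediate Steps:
Function('H')(Y, E) = Add(Pow(Y, 2), Mul(2, E, Y)) (Function('H')(Y, E) = Add(Pow(Y, 2), Mul(Mul(2, E), Y)) = Add(Pow(Y, 2), Mul(2, E, Y)))
Add(Function('H')(123, Function('Q')(11, -14)), Mul(-1, 1389)) = Add(Mul(123, Add(123, Mul(2, 12))), Mul(-1, 1389)) = Add(Mul(123, Add(123, 24)), -1389) = Add(Mul(123, 147), -1389) = Add(18081, -1389) = 16692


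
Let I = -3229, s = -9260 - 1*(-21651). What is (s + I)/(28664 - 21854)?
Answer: 1527/1135 ≈ 1.3454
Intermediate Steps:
s = 12391 (s = -9260 + 21651 = 12391)
(s + I)/(28664 - 21854) = (12391 - 3229)/(28664 - 21854) = 9162/6810 = 9162*(1/6810) = 1527/1135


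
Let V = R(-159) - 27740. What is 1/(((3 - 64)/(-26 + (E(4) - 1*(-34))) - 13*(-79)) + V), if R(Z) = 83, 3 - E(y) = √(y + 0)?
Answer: -9/239731 ≈ -3.7542e-5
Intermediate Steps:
E(y) = 3 - √y (E(y) = 3 - √(y + 0) = 3 - √y)
V = -27657 (V = 83 - 27740 = -27657)
1/(((3 - 64)/(-26 + (E(4) - 1*(-34))) - 13*(-79)) + V) = 1/(((3 - 64)/(-26 + ((3 - √4) - 1*(-34))) - 13*(-79)) - 27657) = 1/((-61/(-26 + ((3 - 1*2) + 34)) + 1027) - 27657) = 1/((-61/(-26 + ((3 - 2) + 34)) + 1027) - 27657) = 1/((-61/(-26 + (1 + 34)) + 1027) - 27657) = 1/((-61/(-26 + 35) + 1027) - 27657) = 1/((-61/9 + 1027) - 27657) = 1/(9182/9 - 27657) = 1/(-239731/9) = -9/239731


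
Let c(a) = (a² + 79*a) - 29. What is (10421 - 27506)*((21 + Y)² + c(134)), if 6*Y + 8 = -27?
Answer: -5892895555/12 ≈ -4.9107e+8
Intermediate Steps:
Y = -35/6 (Y = -4/3 + (⅙)*(-27) = -4/3 - 9/2 = -35/6 ≈ -5.8333)
c(a) = -29 + a² + 79*a
(10421 - 27506)*((21 + Y)² + c(134)) = (10421 - 27506)*((21 - 35/6)² + (-29 + 134² + 79*134)) = -17085*((91/6)² + (-29 + 17956 + 10586)) = -17085*(8281/36 + 28513) = -17085*1034749/36 = -5892895555/12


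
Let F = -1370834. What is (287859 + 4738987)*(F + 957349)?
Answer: -2078525418310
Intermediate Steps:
(287859 + 4738987)*(F + 957349) = (287859 + 4738987)*(-1370834 + 957349) = 5026846*(-413485) = -2078525418310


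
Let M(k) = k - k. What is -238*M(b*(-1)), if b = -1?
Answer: 0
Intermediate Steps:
M(k) = 0
-238*M(b*(-1)) = -238*0 = 0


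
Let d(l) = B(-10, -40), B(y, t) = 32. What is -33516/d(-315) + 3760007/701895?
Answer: -5851098149/5615160 ≈ -1042.0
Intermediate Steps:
d(l) = 32
-33516/d(-315) + 3760007/701895 = -33516/32 + 3760007/701895 = -33516*1/32 + 3760007*(1/701895) = -8379/8 + 3760007/701895 = -5851098149/5615160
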